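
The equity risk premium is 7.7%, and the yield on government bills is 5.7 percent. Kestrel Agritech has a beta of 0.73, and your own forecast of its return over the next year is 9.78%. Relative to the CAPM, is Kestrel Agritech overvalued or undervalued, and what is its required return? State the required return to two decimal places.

Overvalued; required return 11.32%

Required return = R_f + β·MRP = 5.7% + 0.73 × 7.7% = 11.32%
Forecast 9.78% < required 11.32% → the stock plots below the SML → overvalued.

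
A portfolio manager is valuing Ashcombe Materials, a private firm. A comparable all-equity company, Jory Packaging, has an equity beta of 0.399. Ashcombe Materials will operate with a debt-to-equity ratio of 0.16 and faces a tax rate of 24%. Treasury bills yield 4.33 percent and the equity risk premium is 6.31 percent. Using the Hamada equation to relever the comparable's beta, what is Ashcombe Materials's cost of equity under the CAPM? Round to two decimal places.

β_L = β_U × [1 + (1 − t)(D/E)] = 0.399 × [1 + (1 − 0.24) × 0.16]
    = 0.399 × [1 + 0.76 × 0.16] = 0.399 × 1.1216 = 0.4475
E(R) = R_f + β_L × MRP = 4.33% + 0.4475 × 6.31% = 7.15%

7.15%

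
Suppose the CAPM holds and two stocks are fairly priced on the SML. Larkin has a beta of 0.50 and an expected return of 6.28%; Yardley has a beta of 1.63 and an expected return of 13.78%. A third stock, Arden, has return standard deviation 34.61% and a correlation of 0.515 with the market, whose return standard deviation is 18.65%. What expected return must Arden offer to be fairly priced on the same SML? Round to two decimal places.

MRP = (13.78% − 6.28%) / (1.63 − 0.50) = 6.6372%
R_f = 6.28% − 0.50 × 6.6372% = 2.9614%
β_Arden = ρ·σ_i/σ_m = 0.515 × 34.61 / 18.65 = 0.9557
E(R_Arden) = R_f + β × MRP = 2.9614% + 0.9557 × 6.6372% = 9.30%

9.30%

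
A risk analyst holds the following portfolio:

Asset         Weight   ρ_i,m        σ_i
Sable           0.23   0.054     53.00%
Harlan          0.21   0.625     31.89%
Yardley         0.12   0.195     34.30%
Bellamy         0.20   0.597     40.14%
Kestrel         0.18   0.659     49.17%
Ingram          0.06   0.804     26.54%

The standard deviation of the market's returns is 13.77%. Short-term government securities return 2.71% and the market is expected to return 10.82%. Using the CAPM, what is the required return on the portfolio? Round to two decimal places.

13.05%

β_Sable = 0.054 × 53.00% / 13.77% = 0.2078
β_Harlan = 0.625 × 31.89% / 13.77% = 1.4474
β_Yardley = 0.195 × 34.30% / 13.77% = 0.4857
β_Bellamy = 0.597 × 40.14% / 13.77% = 1.7403
β_Kestrel = 0.659 × 49.17% / 13.77% = 2.3532
β_Ingram = 0.804 × 26.54% / 13.77% = 1.5496
β_P = Σ w_i β_i = 0.23×0.2078 + 0.21×1.4474 + 0.12×0.4857 + 0.20×1.7403 + 0.18×2.3532 + 0.06×1.5496 = 1.2746
MRP = 10.82% − 2.71% = 8.11%
E(R_P) = R_f + β_P × MRP = 2.71% + 1.2746 × 8.11% = 13.05%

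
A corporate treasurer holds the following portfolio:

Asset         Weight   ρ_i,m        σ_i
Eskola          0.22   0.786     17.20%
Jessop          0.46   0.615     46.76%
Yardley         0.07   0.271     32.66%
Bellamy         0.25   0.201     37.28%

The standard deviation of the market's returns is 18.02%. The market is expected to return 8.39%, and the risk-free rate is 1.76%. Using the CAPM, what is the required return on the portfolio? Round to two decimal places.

8.64%

β_Eskola = 0.786 × 17.20% / 18.02% = 0.7502
β_Jessop = 0.615 × 46.76% / 18.02% = 1.5959
β_Yardley = 0.271 × 32.66% / 18.02% = 0.4912
β_Bellamy = 0.201 × 37.28% / 18.02% = 0.4158
β_P = Σ w_i β_i = 0.22×0.7502 + 0.46×1.5959 + 0.07×0.4912 + 0.25×0.4158 = 1.0375
MRP = 8.39% − 1.76% = 6.63%
E(R_P) = R_f + β_P × MRP = 1.76% + 1.0375 × 6.63% = 8.64%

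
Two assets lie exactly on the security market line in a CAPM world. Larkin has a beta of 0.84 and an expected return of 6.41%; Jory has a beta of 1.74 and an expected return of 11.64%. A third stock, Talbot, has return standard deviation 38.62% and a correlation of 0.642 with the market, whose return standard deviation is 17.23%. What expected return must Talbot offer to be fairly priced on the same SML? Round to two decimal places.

9.89%

MRP = (11.64% − 6.41%) / (1.74 − 0.84) = 5.8111%
R_f = 6.41% − 0.84 × 5.8111% = 1.5287%
β_Talbot = ρ·σ_i/σ_m = 0.642 × 38.62 / 17.23 = 1.4390
E(R_Talbot) = R_f + β × MRP = 1.5287% + 1.4390 × 5.8111% = 9.89%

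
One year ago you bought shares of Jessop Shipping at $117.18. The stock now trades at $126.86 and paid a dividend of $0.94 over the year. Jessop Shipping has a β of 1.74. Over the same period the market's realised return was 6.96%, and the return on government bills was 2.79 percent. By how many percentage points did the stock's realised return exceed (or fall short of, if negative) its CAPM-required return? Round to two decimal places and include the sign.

Realised HPR = (P1 + D1 − P0) / P0 = (126.86 + 0.94 − 117.18) / 117.18 = 10.62 / 117.18 = 9.0630%
MRP = 6.96% − 2.79% = 4.17%
CAPM required = R_f + β·MRP = 2.79% + 1.74 × 4.17% = 10.0458%
α = realised − required = 9.0630% − 10.0458% = -0.98%

-0.98%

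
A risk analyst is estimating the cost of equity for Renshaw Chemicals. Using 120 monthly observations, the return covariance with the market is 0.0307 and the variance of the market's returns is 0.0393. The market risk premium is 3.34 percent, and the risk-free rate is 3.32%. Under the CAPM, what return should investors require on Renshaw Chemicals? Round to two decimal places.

β = Cov(R_i, R_m) / Var(R_m) = 0.0307 / 0.0393 = 0.7812
E(R) = R_f + β × MRP = 3.32% + 0.7812 × 3.34% = 5.93%

5.93%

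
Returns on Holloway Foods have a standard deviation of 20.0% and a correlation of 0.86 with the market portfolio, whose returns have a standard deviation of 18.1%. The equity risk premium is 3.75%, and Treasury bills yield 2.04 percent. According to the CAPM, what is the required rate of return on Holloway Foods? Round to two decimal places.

5.60%

β = ρ × σ_i / σ_m = 0.86 × 20.0% / 18.1% = 0.9503
E(R) = 2.04% + 0.9503 × 3.75% = 5.60%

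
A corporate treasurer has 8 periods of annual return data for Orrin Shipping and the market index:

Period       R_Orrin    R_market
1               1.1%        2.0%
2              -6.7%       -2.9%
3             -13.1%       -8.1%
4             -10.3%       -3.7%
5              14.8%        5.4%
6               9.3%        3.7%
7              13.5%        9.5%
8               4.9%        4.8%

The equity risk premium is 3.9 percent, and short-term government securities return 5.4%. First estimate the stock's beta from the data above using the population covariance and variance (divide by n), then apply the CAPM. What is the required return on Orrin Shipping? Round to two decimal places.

Mean R_i = (1.1 − 6.7 − 13.1 − 10.3 + 14.8 + 9.3 + 13.5 + 4.9) / 8 = 1.6875%
Mean R_m = (2.0 − 2.9 − 8.1 − 3.7 + 5.4 + 3.7 + 9.5 + 4.8) / 8 = 1.3375%
Σ(R_i − R̄_i)(R_m − R̄_m) = 413.8938  ⇒  Cov = 413.8938 / 8 = 51.7367
Σ(R_m − R̄_m)² = 233.5388  ⇒  Var(R_m) = 233.5388 / 8 = 29.1924
β = Cov / Var(R_m) = 51.7367 / 29.1924 = 1.7723
E(R) = R_f + β × MRP = 5.4% + 1.7723 × 3.9% = 12.31%

12.31%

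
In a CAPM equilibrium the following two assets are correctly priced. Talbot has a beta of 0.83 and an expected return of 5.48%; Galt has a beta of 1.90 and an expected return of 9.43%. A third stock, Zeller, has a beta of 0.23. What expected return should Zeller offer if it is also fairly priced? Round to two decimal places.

3.27%

MRP (SML slope) = (9.43% − 5.48%) / (1.90 − 0.83) = 3.95% / 1.07 = 3.6916%
R_f (intercept) = 5.48% − 0.83 × 3.6916% = 2.4160%
E(R_Zeller) = R_f + β × MRP = 2.4160% + 0.23 × 3.6916% = 3.27%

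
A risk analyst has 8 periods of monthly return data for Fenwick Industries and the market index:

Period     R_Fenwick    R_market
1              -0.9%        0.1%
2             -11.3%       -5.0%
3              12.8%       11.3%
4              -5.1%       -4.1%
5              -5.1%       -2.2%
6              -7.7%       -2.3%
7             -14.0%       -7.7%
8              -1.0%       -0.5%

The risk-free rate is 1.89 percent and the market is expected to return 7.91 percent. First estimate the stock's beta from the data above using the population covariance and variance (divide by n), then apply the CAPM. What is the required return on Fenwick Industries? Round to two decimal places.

10.35%

Mean R_i = (-0.9 − 11.3 + 12.8 − 5.1 − 5.1 − 7.7 − 14.0 − 1.0) / 8 = -4.0375%
Mean R_m = (0.1 − 5.0 + 11.3 − 4.1 − 2.2 − 2.3 − 7.7 − 0.5) / 8 = -1.3000%
Σ(R_i − R̄_i)(R_m − R̄_m) = 317.2000  ⇒  Cov = 317.2000 / 8 = 39.6500
Σ(R_m − R̄_m)² = 225.6600  ⇒  Var(R_m) = 225.6600 / 8 = 28.2075
β = Cov / Var(R_m) = 39.6500 / 28.2075 = 1.4057
MRP = 7.91% − 1.89% = 6.02%
E(R) = R_f + β × MRP = 1.89% + 1.4057 × 6.02% = 10.35%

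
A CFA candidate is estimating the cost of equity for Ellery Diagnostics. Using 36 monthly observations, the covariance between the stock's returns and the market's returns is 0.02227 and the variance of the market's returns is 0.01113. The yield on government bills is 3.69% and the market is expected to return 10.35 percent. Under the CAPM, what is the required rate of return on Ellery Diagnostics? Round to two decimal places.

17.02%

β = Cov(R_i, R_m) / Var(R_m) = 0.02227 / 0.01113 = 2.0009
MRP = 10.35% − 3.69% = 6.66%
E(R) = R_f + β × MRP = 3.69% + 2.0009 × 6.66% = 17.02%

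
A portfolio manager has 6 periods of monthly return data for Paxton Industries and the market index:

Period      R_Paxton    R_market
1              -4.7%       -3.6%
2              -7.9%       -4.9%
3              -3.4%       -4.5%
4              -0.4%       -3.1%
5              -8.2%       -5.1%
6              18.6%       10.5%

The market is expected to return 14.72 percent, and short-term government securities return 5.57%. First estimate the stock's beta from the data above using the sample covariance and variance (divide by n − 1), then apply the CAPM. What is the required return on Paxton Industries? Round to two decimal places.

20.42%

Mean R_i = (-4.7 − 7.9 − 3.4 − 0.4 − 8.2 + 18.6) / 6 = -1.0000%
Mean R_m = (-3.6 − 4.9 − 4.5 − 3.1 − 5.1 + 10.5) / 6 = -1.7833%
Σ(R_i − R̄_i)(R_m − R̄_m) = 298.5900  ⇒  Cov = 298.5900 / 5 = 59.7180
Σ(R_m − R̄_m)² = 184.0083  ⇒  Var(R_m) = 184.0083 / 5 = 36.8017
β = Cov / Var(R_m) = 59.7180 / 36.8017 = 1.6227
MRP = 14.72% − 5.57% = 9.15%
E(R) = R_f + β × MRP = 5.57% + 1.6227 × 9.15% = 20.42%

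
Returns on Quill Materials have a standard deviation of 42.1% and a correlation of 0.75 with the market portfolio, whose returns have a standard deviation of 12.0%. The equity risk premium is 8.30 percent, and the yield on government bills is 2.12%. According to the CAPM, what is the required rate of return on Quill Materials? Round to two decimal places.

β = ρ × σ_i / σ_m = 0.75 × 42.1% / 12.0% = 2.6313
E(R) = 2.12% + 2.6313 × 8.30% = 23.96%

23.96%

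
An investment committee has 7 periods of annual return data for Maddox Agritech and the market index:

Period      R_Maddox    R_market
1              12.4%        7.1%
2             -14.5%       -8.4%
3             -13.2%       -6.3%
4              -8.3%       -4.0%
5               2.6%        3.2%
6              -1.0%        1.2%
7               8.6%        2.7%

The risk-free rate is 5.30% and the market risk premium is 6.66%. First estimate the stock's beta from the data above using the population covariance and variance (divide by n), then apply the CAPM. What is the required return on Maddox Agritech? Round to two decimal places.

17.32%

Mean R_i = (12.4 − 14.5 − 13.2 − 8.3 + 2.6 − 1.0 + 8.6) / 7 = -1.9143%
Mean R_m = (7.1 − 8.4 − 6.3 − 4.0 + 3.2 + 1.2 + 2.7) / 7 = -0.6429%
Σ(R_i − R̄_i)(R_m − R̄_m) = 347.9257  ⇒  Cov = 347.9257 / 7 = 49.7037
Σ(R_m − R̄_m)² = 192.7371  ⇒  Var(R_m) = 192.7371 / 7 = 27.5339
β = Cov / Var(R_m) = 49.7037 / 27.5339 = 1.8052
E(R) = R_f + β × MRP = 5.30% + 1.8052 × 6.66% = 17.32%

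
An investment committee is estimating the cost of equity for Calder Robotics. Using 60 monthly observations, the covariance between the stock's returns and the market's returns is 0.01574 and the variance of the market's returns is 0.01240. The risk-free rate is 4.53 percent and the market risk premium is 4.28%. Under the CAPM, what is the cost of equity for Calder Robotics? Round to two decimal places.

9.96%

β = Cov(R_i, R_m) / Var(R_m) = 0.01574 / 0.01240 = 1.2694
E(R) = R_f + β × MRP = 4.53% + 1.2694 × 4.28% = 9.96%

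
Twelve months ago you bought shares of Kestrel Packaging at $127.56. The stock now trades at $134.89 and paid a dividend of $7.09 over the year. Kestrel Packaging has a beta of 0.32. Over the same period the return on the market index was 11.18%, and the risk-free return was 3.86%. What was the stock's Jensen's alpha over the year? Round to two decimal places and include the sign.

+5.10%

Realised HPR = (P1 + D1 − P0) / P0 = (134.89 + 7.09 − 127.56) / 127.56 = 14.42 / 127.56 = 11.3045%
MRP = 11.18% − 3.86% = 7.32%
CAPM required = R_f + β·MRP = 3.86% + 0.32 × 7.32% = 6.2024%
α = realised − required = 11.3045% − 6.2024% = +5.10%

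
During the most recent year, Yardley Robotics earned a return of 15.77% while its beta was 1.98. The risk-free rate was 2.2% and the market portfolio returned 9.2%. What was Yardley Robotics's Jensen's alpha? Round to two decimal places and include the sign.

-0.29%

Market excess return = 9.2% − 2.2% = 7.00%
CAPM benchmark = R_f + β(R_m − R_f) = 2.2% + 1.98 × 7.0% = 16.0600%
α = actual − benchmark = 15.77% − 16.0600% = -0.29%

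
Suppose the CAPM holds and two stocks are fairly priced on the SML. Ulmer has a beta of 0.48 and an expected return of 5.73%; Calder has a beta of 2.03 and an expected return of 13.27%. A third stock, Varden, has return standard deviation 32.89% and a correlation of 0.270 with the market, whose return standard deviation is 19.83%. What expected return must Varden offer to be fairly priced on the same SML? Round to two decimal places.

5.57%

MRP = (13.27% − 5.73%) / (2.03 − 0.48) = 4.8645%
R_f = 5.73% − 0.48 × 4.8645% = 3.3950%
β_Varden = ρ·σ_i/σ_m = 0.270 × 32.89 / 19.83 = 0.4478
E(R_Varden) = R_f + β × MRP = 3.3950% + 0.4478 × 4.8645% = 5.57%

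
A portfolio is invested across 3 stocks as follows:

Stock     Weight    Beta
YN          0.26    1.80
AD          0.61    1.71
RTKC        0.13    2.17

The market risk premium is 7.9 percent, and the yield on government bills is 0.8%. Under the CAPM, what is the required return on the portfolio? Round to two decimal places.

14.97%

β_P = Σ w_i β_i = 0.26×1.80 + 0.61×1.71 + 0.13×2.17 = 1.7932
E(R_P) = R_f + β_P × MRP = 0.8% + 1.7932 × 7.9% = 14.97%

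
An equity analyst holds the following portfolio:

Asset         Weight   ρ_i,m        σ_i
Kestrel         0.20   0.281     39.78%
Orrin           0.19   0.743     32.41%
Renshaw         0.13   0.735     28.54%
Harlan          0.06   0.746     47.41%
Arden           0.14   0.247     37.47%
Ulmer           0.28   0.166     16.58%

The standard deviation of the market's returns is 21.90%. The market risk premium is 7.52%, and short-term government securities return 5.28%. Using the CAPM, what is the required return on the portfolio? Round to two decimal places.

β_Kestrel = 0.281 × 39.78% / 21.90% = 0.5104
β_Orrin = 0.743 × 32.41% / 21.90% = 1.0996
β_Renshaw = 0.735 × 28.54% / 21.90% = 0.9578
β_Harlan = 0.746 × 47.41% / 21.90% = 1.6150
β_Arden = 0.247 × 37.47% / 21.90% = 0.4226
β_Ulmer = 0.166 × 16.58% / 21.90% = 0.1257
β_P = Σ w_i β_i = 0.20×0.5104 + 0.19×1.0996 + 0.13×0.9578 + 0.06×1.6150 + 0.14×0.4226 + 0.28×0.1257 = 0.6268
E(R_P) = R_f + β_P × MRP = 5.28% + 0.6268 × 7.52% = 9.99%

9.99%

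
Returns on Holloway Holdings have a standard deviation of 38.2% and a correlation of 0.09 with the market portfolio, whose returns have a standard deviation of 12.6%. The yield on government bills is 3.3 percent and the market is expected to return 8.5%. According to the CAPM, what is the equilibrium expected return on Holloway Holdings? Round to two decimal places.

β = ρ × σ_i / σ_m = 0.09 × 38.2% / 12.6% = 0.2729
MRP = 8.5% − 3.3% = 5.20%
E(R) = 3.3% + 0.2729 × 5.2% = 4.72%

4.72%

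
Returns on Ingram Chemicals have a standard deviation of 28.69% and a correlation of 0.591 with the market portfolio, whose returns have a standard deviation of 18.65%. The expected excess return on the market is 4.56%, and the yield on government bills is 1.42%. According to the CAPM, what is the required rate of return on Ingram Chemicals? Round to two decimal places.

β = ρ × σ_i / σ_m = 0.591 × 28.69% / 18.65% = 0.9092
E(R) = 1.42% + 0.9092 × 4.56% = 5.57%

5.57%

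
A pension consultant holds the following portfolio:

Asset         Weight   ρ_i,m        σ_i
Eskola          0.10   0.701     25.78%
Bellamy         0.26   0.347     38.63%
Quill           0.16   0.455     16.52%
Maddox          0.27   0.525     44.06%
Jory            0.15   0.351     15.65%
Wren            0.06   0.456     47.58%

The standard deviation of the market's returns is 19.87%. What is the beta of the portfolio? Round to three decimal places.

0.748

β_Eskola = 0.701 × 25.78% / 19.87% = 0.9095
β_Bellamy = 0.347 × 38.63% / 19.87% = 0.6746
β_Quill = 0.455 × 16.52% / 19.87% = 0.3783
β_Maddox = 0.525 × 44.06% / 19.87% = 1.1641
β_Jory = 0.351 × 15.65% / 19.87% = 0.2765
β_Wren = 0.456 × 47.58% / 19.87% = 1.0919
β_P = Σ w_i β_i = 0.10×0.9095 + 0.26×0.6746 + 0.16×0.3783 + 0.27×1.1641 + 0.15×0.2765 + 0.06×1.0919 = 0.7482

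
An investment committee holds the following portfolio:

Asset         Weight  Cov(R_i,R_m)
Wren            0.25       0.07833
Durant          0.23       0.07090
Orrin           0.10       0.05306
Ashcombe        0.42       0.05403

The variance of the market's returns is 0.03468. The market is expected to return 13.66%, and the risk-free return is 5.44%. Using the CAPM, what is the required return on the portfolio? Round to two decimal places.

20.58%

β_Wren = 0.07833 / 0.03468 = 2.2587
β_Durant = 0.07090 / 0.03468 = 2.0444
β_Orrin = 0.05306 / 0.03468 = 1.5300
β_Ashcombe = 0.05403 / 0.03468 = 1.5580
β_P = Σ w_i β_i = 0.25×2.2587 + 0.23×2.0444 + 0.10×1.5300 + 0.42×1.5580 = 1.8422
MRP = 13.66% − 5.44% = 8.22%
E(R_P) = R_f + β_P × MRP = 5.44% + 1.8422 × 8.22% = 20.58%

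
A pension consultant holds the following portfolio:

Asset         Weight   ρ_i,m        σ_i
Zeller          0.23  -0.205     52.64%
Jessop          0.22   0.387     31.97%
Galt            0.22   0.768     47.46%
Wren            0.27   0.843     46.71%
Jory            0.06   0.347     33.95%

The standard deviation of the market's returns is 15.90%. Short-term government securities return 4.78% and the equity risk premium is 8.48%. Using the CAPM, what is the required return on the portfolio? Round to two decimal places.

15.23%

β_Zeller = -0.205 × 52.64% / 15.90% = -0.6787
β_Jessop = 0.387 × 31.97% / 15.90% = 0.7781
β_Galt = 0.768 × 47.46% / 15.90% = 2.2924
β_Wren = 0.843 × 46.71% / 15.90% = 2.4765
β_Jory = 0.347 × 33.95% / 15.90% = 0.7409
β_P = Σ w_i β_i = 0.23×-0.6787 + 0.22×0.7781 + 0.22×2.2924 + 0.27×2.4765 + 0.06×0.7409 = 1.2325
E(R_P) = R_f + β_P × MRP = 4.78% + 1.2325 × 8.48% = 15.23%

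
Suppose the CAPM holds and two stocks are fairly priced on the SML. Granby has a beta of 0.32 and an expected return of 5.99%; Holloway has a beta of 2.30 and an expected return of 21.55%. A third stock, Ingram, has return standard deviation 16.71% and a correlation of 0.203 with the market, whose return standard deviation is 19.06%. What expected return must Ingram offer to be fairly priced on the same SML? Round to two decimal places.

4.87%

MRP = (21.55% − 5.99%) / (2.30 − 0.32) = 7.8586%
R_f = 5.99% − 0.32 × 7.8586% = 3.4752%
β_Ingram = ρ·σ_i/σ_m = 0.203 × 16.71 / 19.06 = 0.1780
E(R_Ingram) = R_f + β × MRP = 3.4752% + 0.1780 × 7.8586% = 4.87%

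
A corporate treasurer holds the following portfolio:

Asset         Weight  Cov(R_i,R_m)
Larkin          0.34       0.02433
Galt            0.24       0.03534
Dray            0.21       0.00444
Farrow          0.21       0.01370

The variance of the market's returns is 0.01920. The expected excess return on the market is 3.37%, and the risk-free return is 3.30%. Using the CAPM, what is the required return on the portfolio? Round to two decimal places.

6.91%

β_Larkin = 0.02433 / 0.01920 = 1.2672
β_Galt = 0.03534 / 0.01920 = 1.8406
β_Dray = 0.00444 / 0.01920 = 0.2313
β_Farrow = 0.01370 / 0.01920 = 0.7135
β_P = Σ w_i β_i = 0.34×1.2672 + 0.24×1.8406 + 0.21×0.2313 + 0.21×0.7135 = 1.0710
E(R_P) = R_f + β_P × MRP = 3.30% + 1.0710 × 3.37% = 6.91%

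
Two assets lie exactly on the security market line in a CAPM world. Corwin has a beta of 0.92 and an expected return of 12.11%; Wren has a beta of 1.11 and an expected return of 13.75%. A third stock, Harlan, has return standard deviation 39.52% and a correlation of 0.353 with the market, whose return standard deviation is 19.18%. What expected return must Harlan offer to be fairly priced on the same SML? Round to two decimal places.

10.45%

MRP = (13.75% − 12.11%) / (1.11 − 0.92) = 8.6316%
R_f = 12.11% − 0.92 × 8.6316% = 4.1689%
β_Harlan = ρ·σ_i/σ_m = 0.353 × 39.52 / 19.18 = 0.7273
E(R_Harlan) = R_f + β × MRP = 4.1689% + 0.7273 × 8.6316% = 10.45%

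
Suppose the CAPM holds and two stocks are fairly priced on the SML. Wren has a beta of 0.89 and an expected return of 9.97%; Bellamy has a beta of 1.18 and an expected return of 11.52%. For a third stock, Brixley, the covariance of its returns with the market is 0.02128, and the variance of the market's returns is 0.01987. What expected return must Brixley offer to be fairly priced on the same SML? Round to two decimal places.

MRP = (11.52% − 9.97%) / (1.18 − 0.89) = 5.3448%
R_f = 9.97% − 0.89 × 5.3448% = 5.2131%
β_Brixley = Cov / Var(R_m) = 0.02128 / 0.01987 = 1.0710
E(R_Brixley) = R_f + β × MRP = 5.2131% + 1.0710 × 5.3448% = 10.94%

10.94%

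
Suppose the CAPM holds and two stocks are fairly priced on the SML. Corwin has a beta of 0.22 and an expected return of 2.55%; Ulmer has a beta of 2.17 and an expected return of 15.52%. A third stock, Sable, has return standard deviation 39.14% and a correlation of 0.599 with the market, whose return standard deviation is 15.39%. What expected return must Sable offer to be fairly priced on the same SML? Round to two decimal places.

11.22%

MRP = (15.52% − 2.55%) / (2.17 − 0.22) = 6.6513%
R_f = 2.55% − 0.22 × 6.6513% = 1.0867%
β_Sable = ρ·σ_i/σ_m = 0.599 × 39.14 / 15.39 = 1.5234
E(R_Sable) = R_f + β × MRP = 1.0867% + 1.5234 × 6.6513% = 11.22%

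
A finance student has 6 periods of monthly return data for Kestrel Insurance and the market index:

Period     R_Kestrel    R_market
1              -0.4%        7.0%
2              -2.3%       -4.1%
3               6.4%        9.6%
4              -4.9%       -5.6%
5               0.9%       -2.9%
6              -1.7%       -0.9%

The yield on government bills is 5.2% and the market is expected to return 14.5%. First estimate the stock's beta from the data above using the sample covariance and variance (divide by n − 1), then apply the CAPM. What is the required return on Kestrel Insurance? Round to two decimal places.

Mean R_i = (-0.4 − 2.3 + 6.4 − 4.9 + 0.9 − 1.7) / 6 = -0.3333%
Mean R_m = (7.0 − 4.1 + 9.6 − 5.6 − 2.9 − 0.9) / 6 = 0.5167%
Σ(R_i − R̄_i)(R_m − R̄_m) = 95.4633  ⇒  Cov = 95.4633 / 5 = 19.0927
Σ(R_m − R̄_m)² = 196.9483  ⇒  Var(R_m) = 196.9483 / 5 = 39.3897
β = Cov / Var(R_m) = 19.0927 / 39.3897 = 0.4847
MRP = 14.5% − 5.2% = 9.30%
E(R) = R_f + β × MRP = 5.2% + 0.4847 × 9.3% = 9.71%

9.71%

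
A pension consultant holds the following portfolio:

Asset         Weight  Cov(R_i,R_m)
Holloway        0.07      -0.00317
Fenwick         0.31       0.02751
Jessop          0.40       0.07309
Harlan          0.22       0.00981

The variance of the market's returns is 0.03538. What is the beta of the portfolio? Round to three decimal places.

β_Holloway = -0.00317 / 0.03538 = -0.0896
β_Fenwick = 0.02751 / 0.03538 = 0.7776
β_Jessop = 0.07309 / 0.03538 = 2.0659
β_Harlan = 0.00981 / 0.03538 = 0.2773
β_P = Σ w_i β_i = 0.07×-0.0896 + 0.31×0.7776 + 0.40×2.0659 + 0.22×0.2773 = 1.1222

1.122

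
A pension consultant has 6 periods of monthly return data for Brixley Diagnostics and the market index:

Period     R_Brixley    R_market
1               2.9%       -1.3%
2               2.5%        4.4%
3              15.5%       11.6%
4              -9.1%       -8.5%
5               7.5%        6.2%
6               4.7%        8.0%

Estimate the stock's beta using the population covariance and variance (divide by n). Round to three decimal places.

1.023

Mean R_i = (2.9 + 2.5 + 15.5 − 9.1 + 7.5 + 4.7) / 6 = 4.0000%
Mean R_m = (-1.3 + 4.4 + 11.6 − 8.5 + 6.2 + 8.0) / 6 = 3.4000%
Σ(R_i − R̄_i)(R_m − R̄_m) = 266.8800  ⇒  Cov = 266.8800 / 6 = 44.4800
Σ(R_m − R̄_m)² = 260.9400  ⇒  Var(R_m) = 260.9400 / 6 = 43.4900
β = Cov / Var(R_m) = 44.4800 / 43.4900 = 1.0228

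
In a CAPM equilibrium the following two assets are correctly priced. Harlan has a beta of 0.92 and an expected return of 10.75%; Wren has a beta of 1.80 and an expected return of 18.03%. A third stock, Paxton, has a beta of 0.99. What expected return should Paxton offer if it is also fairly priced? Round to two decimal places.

MRP (SML slope) = (18.03% − 10.75%) / (1.80 − 0.92) = 7.28% / 0.88 = 8.2727%
R_f (intercept) = 10.75% − 0.92 × 8.2727% = 3.1391%
E(R_Paxton) = R_f + β × MRP = 3.1391% + 0.99 × 8.2727% = 11.33%

11.33%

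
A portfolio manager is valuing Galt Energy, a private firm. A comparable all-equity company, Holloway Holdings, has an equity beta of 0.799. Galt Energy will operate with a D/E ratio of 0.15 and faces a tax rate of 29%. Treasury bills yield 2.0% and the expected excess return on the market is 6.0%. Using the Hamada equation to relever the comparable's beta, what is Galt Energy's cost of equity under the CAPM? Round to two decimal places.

7.30%

β_L = β_U × [1 + (1 − t)(D/E)] = 0.799 × [1 + (1 − 0.29) × 0.15]
    = 0.799 × [1 + 0.71 × 0.15] = 0.799 × 1.1065 = 0.8841
E(R) = R_f + β_L × MRP = 2.0% + 0.8841 × 6.0% = 7.30%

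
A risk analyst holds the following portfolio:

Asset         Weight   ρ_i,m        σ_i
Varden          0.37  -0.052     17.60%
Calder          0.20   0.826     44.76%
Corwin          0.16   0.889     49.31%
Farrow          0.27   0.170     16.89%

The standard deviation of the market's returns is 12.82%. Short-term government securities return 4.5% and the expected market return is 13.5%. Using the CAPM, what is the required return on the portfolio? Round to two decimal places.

14.92%

β_Varden = -0.052 × 17.60% / 12.82% = -0.0714
β_Calder = 0.826 × 44.76% / 12.82% = 2.8839
β_Corwin = 0.889 × 49.31% / 12.82% = 3.4194
β_Farrow = 0.170 × 16.89% / 12.82% = 0.2240
β_P = Σ w_i β_i = 0.37×-0.0714 + 0.20×2.8839 + 0.16×3.4194 + 0.27×0.2240 = 1.1579
MRP = 13.5% − 4.5% = 9.00%
E(R_P) = R_f + β_P × MRP = 4.5% + 1.1579 × 9.0% = 14.92%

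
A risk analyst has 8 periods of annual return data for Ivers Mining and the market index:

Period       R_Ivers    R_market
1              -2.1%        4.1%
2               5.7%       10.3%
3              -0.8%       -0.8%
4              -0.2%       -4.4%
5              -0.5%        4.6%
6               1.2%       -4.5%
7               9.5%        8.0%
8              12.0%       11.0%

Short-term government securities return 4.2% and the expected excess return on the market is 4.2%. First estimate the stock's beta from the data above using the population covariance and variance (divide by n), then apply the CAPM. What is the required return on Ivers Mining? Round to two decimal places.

6.76%

Mean R_i = (-2.1 + 5.7 − 0.8 − 0.2 − 0.5 + 1.2 + 9.5 + 12.0) / 8 = 3.1000%
Mean R_m = (4.1 + 10.3 − 0.8 − 4.4 + 4.6 − 4.5 + 8.0 + 11.0) / 8 = 3.5375%
Σ(R_i − R̄_i)(R_m − R̄_m) = 164.1900  ⇒  Cov = 164.1900 / 8 = 20.5238
Σ(R_m − R̄_m)² = 269.1988  ⇒  Var(R_m) = 269.1988 / 8 = 33.6499
β = Cov / Var(R_m) = 20.5238 / 33.6499 = 0.6099
E(R) = R_f + β × MRP = 4.2% + 0.6099 × 4.2% = 6.76%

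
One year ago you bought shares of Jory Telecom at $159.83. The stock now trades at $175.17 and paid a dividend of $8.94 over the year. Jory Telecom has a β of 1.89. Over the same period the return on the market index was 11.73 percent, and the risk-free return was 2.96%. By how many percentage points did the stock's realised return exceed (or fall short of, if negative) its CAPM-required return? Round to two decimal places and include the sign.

Realised HPR = (P1 + D1 − P0) / P0 = (175.17 + 8.94 − 159.83) / 159.83 = 24.28 / 159.83 = 15.1911%
MRP = 11.73% − 2.96% = 8.77%
CAPM required = R_f + β·MRP = 2.96% + 1.89 × 8.77% = 19.5353%
α = realised − required = 15.1911% − 19.5353% = -4.34%

-4.34%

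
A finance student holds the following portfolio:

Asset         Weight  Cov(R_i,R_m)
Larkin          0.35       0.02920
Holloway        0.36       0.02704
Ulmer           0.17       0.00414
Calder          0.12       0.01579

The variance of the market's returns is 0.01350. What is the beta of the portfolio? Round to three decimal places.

1.671

β_Larkin = 0.02920 / 0.01350 = 2.1630
β_Holloway = 0.02704 / 0.01350 = 2.0030
β_Ulmer = 0.00414 / 0.01350 = 0.3067
β_Calder = 0.01579 / 0.01350 = 1.1696
β_P = Σ w_i β_i = 0.35×2.1630 + 0.36×2.0030 + 0.17×0.3067 + 0.12×1.1696 = 1.6706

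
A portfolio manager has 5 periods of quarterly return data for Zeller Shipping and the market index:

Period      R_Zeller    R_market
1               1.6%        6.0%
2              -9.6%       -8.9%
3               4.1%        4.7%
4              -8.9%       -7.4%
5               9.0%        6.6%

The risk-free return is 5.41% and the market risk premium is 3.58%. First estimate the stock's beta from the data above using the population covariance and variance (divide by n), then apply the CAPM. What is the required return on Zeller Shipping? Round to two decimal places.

Mean R_i = (1.6 − 9.6 + 4.1 − 8.9 + 9.0) / 5 = -0.7600%
Mean R_m = (6.0 − 8.9 + 4.7 − 7.4 + 6.6) / 5 = 0.2000%
Σ(R_i − R̄_i)(R_m − R̄_m) = 240.3300  ⇒  Cov = 240.3300 / 5 = 48.0660
Σ(R_m − R̄_m)² = 235.4200  ⇒  Var(R_m) = 235.4200 / 5 = 47.0840
β = Cov / Var(R_m) = 48.0660 / 47.0840 = 1.0209
E(R) = R_f + β × MRP = 5.41% + 1.0209 × 3.58% = 9.06%

9.06%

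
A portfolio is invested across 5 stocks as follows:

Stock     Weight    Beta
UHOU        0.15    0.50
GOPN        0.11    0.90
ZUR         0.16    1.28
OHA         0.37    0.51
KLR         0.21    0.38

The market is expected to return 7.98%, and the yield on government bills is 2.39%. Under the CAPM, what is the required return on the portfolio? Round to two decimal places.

6.01%

β_P = Σ w_i β_i = 0.15×0.50 + 0.11×0.90 + 0.16×1.28 + 0.37×0.51 + 0.21×0.38 = 0.6473
MRP = 7.98% − 2.39% = 5.59%
E(R_P) = R_f + β_P × MRP = 2.39% + 0.6473 × 5.59% = 6.01%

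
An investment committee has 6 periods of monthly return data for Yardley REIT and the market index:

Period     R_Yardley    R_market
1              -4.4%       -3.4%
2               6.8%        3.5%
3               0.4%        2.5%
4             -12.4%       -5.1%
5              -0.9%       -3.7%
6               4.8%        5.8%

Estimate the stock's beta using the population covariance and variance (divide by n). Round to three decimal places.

1.294

Mean R_i = (-4.4 + 6.8 + 0.4 − 12.4 − 0.9 + 4.8) / 6 = -0.9500%
Mean R_m = (-3.4 + 3.5 + 2.5 − 5.1 − 3.7 + 5.8) / 6 = -0.0667%
Σ(R_i − R̄_i)(R_m − R̄_m) = 133.7900  ⇒  Cov = 133.7900 / 6 = 22.2983
Σ(R_m − R̄_m)² = 103.3733  ⇒  Var(R_m) = 103.3733 / 6 = 17.2289
β = Cov / Var(R_m) = 22.2983 / 17.2289 = 1.2942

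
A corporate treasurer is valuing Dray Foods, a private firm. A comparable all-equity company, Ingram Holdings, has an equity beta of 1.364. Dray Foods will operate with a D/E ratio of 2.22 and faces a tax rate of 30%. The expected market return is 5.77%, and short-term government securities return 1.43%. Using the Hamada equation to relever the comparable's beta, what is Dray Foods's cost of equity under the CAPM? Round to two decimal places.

16.55%

β_L = β_U × [1 + (1 − t)(D/E)] = 1.364 × [1 + (1 − 0.30) × 2.22]
    = 1.364 × [1 + 0.70 × 2.22] = 1.364 × 2.5540 = 3.4837
MRP = 5.77% − 1.43% = 4.34%
E(R) = R_f + β_L × MRP = 1.43% + 3.4837 × 4.34% = 16.55%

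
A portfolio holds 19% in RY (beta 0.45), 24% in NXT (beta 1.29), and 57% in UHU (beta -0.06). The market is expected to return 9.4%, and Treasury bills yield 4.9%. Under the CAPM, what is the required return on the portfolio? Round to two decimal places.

6.52%

β_P = Σ w_i β_i = 0.19×0.45 + 0.24×1.29 + 0.57×-0.06 = 0.3609
MRP = 9.4% − 4.9% = 4.50%
E(R_P) = R_f + β_P × MRP = 4.9% + 0.3609 × 4.5% = 6.52%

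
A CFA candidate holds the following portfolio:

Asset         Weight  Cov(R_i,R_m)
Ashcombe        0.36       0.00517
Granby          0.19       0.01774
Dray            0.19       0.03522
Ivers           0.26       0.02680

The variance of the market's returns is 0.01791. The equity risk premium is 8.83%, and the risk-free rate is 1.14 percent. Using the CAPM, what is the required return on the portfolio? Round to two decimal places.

10.45%

β_Ashcombe = 0.00517 / 0.01791 = 0.2887
β_Granby = 0.01774 / 0.01791 = 0.9905
β_Dray = 0.03522 / 0.01791 = 1.9665
β_Ivers = 0.02680 / 0.01791 = 1.4964
β_P = Σ w_i β_i = 0.36×0.2887 + 0.19×0.9905 + 0.19×1.9665 + 0.26×1.4964 = 1.0548
E(R_P) = R_f + β_P × MRP = 1.14% + 1.0548 × 8.83% = 10.45%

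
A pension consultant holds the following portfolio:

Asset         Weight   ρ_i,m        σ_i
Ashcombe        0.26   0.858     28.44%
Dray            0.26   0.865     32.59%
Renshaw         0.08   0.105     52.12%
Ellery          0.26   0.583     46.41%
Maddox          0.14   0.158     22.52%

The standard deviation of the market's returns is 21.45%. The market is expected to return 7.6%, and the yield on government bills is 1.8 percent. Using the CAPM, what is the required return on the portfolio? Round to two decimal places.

β_Ashcombe = 0.858 × 28.44% / 21.45% = 1.1376
β_Dray = 0.865 × 32.59% / 21.45% = 1.3142
β_Renshaw = 0.105 × 52.12% / 21.45% = 0.2551
β_Ellery = 0.583 × 46.41% / 21.45% = 1.2614
β_Maddox = 0.158 × 22.52% / 21.45% = 0.1659
β_P = Σ w_i β_i = 0.26×1.1376 + 0.26×1.3142 + 0.08×0.2551 + 0.26×1.2614 + 0.14×0.1659 = 1.0091
MRP = 7.6% − 1.8% = 5.80%
E(R_P) = R_f + β_P × MRP = 1.8% + 1.0091 × 5.8% = 7.65%

7.65%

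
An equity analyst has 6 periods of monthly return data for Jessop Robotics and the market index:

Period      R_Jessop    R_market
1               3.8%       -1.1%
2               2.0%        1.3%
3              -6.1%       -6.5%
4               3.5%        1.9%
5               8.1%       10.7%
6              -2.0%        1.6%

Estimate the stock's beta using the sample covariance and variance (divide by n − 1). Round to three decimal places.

Mean R_i = (3.8 + 2.0 − 6.1 + 3.5 + 8.1 − 2.0) / 6 = 1.5500%
Mean R_m = (-1.1 + 1.3 − 6.5 + 1.9 + 10.7 + 1.6) / 6 = 1.3167%
Σ(R_i − R̄_i)(R_m − R̄_m) = 115.9450  ⇒  Cov = 115.9450 / 5 = 23.1890
Σ(R_m − R̄_m)² = 155.4083  ⇒  Var(R_m) = 155.4083 / 5 = 31.0817
β = Cov / Var(R_m) = 23.1890 / 31.0817 = 0.7461

0.746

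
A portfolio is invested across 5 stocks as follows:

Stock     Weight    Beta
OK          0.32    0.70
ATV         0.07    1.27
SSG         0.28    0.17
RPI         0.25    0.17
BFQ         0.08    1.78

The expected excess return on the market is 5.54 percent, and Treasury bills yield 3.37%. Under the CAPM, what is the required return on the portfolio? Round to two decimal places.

6.39%

β_P = Σ w_i β_i = 0.32×0.70 + 0.07×1.27 + 0.28×0.17 + 0.25×0.17 + 0.08×1.78 = 0.5454
E(R_P) = R_f + β_P × MRP = 3.37% + 0.5454 × 5.54% = 6.39%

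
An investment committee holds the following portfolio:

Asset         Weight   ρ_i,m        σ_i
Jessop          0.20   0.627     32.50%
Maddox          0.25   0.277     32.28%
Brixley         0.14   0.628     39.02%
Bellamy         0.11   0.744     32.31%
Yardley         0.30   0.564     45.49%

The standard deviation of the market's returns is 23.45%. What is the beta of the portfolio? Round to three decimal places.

0.856

β_Jessop = 0.627 × 32.50% / 23.45% = 0.8690
β_Maddox = 0.277 × 32.28% / 23.45% = 0.3813
β_Brixley = 0.628 × 39.02% / 23.45% = 1.0450
β_Bellamy = 0.744 × 32.31% / 23.45% = 1.0251
β_Yardley = 0.564 × 45.49% / 23.45% = 1.0941
β_P = Σ w_i β_i = 0.20×0.8690 + 0.25×0.3813 + 0.14×1.0450 + 0.11×1.0251 + 0.30×1.0941 = 0.8564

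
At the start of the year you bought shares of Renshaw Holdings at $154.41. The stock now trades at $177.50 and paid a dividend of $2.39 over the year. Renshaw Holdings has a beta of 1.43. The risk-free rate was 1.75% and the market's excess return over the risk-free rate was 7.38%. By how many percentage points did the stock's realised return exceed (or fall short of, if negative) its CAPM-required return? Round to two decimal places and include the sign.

Realised HPR = (P1 + D1 − P0) / P0 = (177.50 + 2.39 − 154.41) / 154.41 = 25.48 / 154.41 = 16.5015%
CAPM required = R_f + β·MRP = 1.75% + 1.43 × 7.38% = 12.3034%
α = realised − required = 16.5015% − 12.3034% = +4.20%

+4.20%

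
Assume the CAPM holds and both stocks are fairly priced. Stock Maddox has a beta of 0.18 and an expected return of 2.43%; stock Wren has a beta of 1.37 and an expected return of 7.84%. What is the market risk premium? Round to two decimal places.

4.55%

Both satisfy E(R) = R_f + β·MRP, so the slope of the SML is
MRP = (7.84% − 2.43%) / (1.37 − 0.18) = 5.41% / 1.19 = 4.5462%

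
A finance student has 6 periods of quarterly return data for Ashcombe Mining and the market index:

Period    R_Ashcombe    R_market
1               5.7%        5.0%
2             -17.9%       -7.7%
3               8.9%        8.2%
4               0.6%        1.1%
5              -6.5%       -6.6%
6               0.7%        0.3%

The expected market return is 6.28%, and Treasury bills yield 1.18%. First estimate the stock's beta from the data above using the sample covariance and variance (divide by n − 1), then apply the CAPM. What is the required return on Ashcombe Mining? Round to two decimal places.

8.54%

Mean R_i = (5.7 − 17.9 + 8.9 + 0.6 − 6.5 + 0.7) / 6 = -1.4167%
Mean R_m = (5.0 − 7.7 + 8.2 + 1.1 − 6.6 + 0.3) / 6 = 0.0500%
Σ(R_i − R̄_i)(R_m − R̄_m) = 283.5050  ⇒  Cov = 283.5050 / 5 = 56.7010
Σ(R_m − R̄_m)² = 196.3750  ⇒  Var(R_m) = 196.3750 / 5 = 39.2750
β = Cov / Var(R_m) = 56.7010 / 39.2750 = 1.4437
MRP = 6.28% − 1.18% = 5.10%
E(R) = R_f + β × MRP = 1.18% + 1.4437 × 5.10% = 8.54%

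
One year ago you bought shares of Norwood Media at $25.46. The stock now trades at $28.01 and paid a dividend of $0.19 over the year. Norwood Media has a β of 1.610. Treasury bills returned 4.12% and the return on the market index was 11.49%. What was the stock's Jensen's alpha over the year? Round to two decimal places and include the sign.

Realised HPR = (P1 + D1 − P0) / P0 = (28.01 + 0.19 − 25.46) / 25.46 = 2.74 / 25.46 = 10.7620%
MRP = 11.49% − 4.12% = 7.37%
CAPM required = R_f + β·MRP = 4.12% + 1.610 × 7.37% = 15.98570%
α = realised − required = 10.7620% − 15.98570% = -5.22%

-5.22%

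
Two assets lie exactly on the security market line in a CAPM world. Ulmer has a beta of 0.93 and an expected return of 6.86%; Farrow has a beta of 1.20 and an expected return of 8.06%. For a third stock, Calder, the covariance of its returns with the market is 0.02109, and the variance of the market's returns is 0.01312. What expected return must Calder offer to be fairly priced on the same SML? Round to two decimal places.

MRP = (8.06% − 6.86%) / (1.20 − 0.93) = 4.4444%
R_f = 6.86% − 0.93 × 4.4444% = 2.7267%
β_Calder = Cov / Var(R_m) = 0.02109 / 0.01312 = 1.6075
E(R_Calder) = R_f + β × MRP = 2.7267% + 1.6075 × 4.4444% = 9.87%

9.87%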